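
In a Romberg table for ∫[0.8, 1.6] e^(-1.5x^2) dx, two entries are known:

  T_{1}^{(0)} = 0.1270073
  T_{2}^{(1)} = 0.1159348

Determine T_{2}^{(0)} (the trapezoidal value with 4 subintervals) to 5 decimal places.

From T_{2}^{(1)} = (4·T_{2}^{(0)} − T_{1}^{(0)})/3, solve for T_{2}^{(0)}:
4·T_{2}^{(0)} = 3·0.1159348 + 0.1270073 = 0.4748117
T_{2}^{(0)} = 0.1187029

0.11870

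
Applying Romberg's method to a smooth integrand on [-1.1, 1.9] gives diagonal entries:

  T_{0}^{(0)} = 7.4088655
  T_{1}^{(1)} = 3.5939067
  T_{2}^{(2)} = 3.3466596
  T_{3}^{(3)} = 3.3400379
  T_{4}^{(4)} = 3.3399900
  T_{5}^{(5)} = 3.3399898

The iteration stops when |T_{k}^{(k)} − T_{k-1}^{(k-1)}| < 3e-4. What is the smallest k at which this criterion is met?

k = 4

|T_{1}^{(1)} − T_{0}^{(0)}| = 3.8149588 ≥ 3e-4
|T_{2}^{(2)} − T_{1}^{(1)}| = 0.2472471 ≥ 3e-4
|T_{3}^{(3)} − T_{2}^{(2)}| = 0.0066217 ≥ 3e-4
|T_{4}^{(4)} − T_{3}^{(3)}| = 0.0000479 < 3e-4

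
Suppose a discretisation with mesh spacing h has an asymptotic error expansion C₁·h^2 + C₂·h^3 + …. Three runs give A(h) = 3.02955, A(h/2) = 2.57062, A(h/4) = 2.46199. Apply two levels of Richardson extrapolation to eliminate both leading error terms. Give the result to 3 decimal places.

First eliminate the h^2 term (factor 2^2 = 4):
  B₁ = (4·2.57062 − 3.02955)/3 = 2.41764
  B₂ = (4·2.46199 − 2.57062)/3 = 2.42578
Then eliminate the h^3 term (factor 2^3 = 8):
  (8·2.42578 − 2.41764)/7 = 2.42694

2.427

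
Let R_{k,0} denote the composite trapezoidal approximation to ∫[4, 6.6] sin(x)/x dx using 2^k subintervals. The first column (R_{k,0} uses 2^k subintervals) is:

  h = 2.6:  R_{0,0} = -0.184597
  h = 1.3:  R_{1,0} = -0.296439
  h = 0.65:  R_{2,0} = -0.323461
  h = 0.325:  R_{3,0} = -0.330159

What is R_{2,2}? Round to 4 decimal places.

Richardson extrapolation on the trapezoidal column (denominator 4−1=3):
R_{1,1} = (4·(-0.296439) − (-0.184597)) / 3 = -0.333720
R_{2,1} = -0.323461 + (-0.323461 − (-0.296439))/3 = -0.332468
R_{2,2} = -0.332468 + (-0.332468 − (-0.333720))/15 = -0.332385
(Column j=1 coincides with Simpson's rule on the same nodes.)

-0.3324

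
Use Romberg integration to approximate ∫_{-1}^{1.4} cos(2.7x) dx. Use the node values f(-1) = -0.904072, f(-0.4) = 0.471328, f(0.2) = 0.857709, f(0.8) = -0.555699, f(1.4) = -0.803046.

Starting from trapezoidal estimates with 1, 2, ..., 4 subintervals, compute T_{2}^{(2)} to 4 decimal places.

-0.1162

T_{0}^{(0)} (trapezoid, 1 panel, h=2.4000): -2.048542
T_{1}^{(0)} (trapezoid, 2 panels, h=1.2000): 0.004980
T_{2}^{(0)} (trapezoid, 4 panels, h=0.6000): -0.048133
T_{1}^{(1)} = 0.004980 + (0.004980 − (-2.048542))/3 = 0.689487
T_{2}^{(1)} = -0.048133 + (-0.048133 − 0.004980)/3 = -0.065837
T_{2}^{(2)} = -0.065837 + (-0.065837 − 0.689487)/15 = -0.116192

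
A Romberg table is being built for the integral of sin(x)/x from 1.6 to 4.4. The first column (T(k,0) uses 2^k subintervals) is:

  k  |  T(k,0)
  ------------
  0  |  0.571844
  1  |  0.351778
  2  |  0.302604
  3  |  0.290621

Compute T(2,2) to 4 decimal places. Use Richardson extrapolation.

0.2867

Richardson extrapolation on the trapezoidal column (denominator 4−1=3):
T(1,1) = 0.351778 + (0.351778 − 0.571844)/3 = 0.278423
T(2,1) = 0.302604 + (0.302604 − 0.351778)/3 = 0.286213
T(2,2) = 0.286213 + (0.286213 − 0.278423)/15 = 0.286732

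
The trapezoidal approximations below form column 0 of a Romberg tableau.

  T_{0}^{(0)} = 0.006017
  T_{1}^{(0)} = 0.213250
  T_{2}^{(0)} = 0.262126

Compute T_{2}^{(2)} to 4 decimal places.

0.2782

T_{1}^{(1)} = (4·0.213250 − 0.006017) / 3 = 0.282328
T_{2}^{(1)} = (4·0.262126 − 0.213250) / 3 = 0.278418
T_{2}^{(2)} = 0.278418 + (0.278418 − 0.282328)/15 = 0.278157
(Column j=1 coincides with Simpson's rule on the same nodes.)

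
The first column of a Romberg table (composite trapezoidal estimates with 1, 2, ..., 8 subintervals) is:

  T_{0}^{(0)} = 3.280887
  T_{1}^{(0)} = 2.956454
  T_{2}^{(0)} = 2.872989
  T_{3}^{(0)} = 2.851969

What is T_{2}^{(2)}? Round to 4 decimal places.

T_{1}^{(1)} = (4·2.956454 − 3.280887) / 3 = 2.848310
T_{2}^{(1)} = (4·2.872989 − 2.956454) / 3 = 2.845167
T_{2}^{(2)} = (16·2.845167 − 2.848310) / 15 = 2.844957
(Column j=1 coincides with Simpson's rule on the same nodes.)

2.8450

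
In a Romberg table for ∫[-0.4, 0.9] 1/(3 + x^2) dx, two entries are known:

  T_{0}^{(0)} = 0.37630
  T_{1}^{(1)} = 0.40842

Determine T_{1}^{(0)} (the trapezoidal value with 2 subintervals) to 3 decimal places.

0.400

From T_{1}^{(1)} = (4·T_{1}^{(0)} − T_{0}^{(0)})/3, solve for T_{1}^{(0)}:
4·T_{1}^{(0)} = 3·0.40842 + 0.37630 = 1.60156
T_{1}^{(0)} = 0.40039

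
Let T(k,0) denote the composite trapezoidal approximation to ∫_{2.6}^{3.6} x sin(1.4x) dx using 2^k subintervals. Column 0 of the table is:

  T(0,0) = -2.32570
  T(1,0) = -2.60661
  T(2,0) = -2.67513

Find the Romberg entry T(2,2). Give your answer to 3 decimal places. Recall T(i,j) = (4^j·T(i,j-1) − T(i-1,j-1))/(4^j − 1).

Richardson extrapolation on the trapezoidal column (denominator 4−1=3):
T(1,1) = (4·(-2.60661) − (-2.32570)) / 3 = -2.70025
T(2,1) = (4·(-2.67513) − (-2.60661)) / 3 = -2.69797
T(2,2) = -2.69797 + (-2.69797 − (-2.70025))/15 = -2.69782
(Column j=1 coincides with Simpson's rule on the same nodes.)

-2.698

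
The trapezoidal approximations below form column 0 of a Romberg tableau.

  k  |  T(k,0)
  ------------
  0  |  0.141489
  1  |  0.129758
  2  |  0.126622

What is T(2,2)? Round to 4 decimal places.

0.1256

Richardson extrapolation on the trapezoidal column (denominator 4−1=3):
T(1,1) = 0.129758 + (0.129758 − 0.141489)/3 = 0.125848
T(2,1) = 0.126622 + (0.126622 − 0.129758)/3 = 0.125577
T(2,2) = 0.125577 + (0.125577 − 0.125848)/15 = 0.125559
(Column j=1 coincides with Simpson's rule on the same nodes.)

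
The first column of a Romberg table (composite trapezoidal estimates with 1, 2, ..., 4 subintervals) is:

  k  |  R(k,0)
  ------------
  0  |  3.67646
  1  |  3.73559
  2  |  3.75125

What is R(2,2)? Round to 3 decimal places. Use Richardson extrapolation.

Richardson extrapolation on the trapezoidal column (denominator 4−1=3):
R(1,1) = 3.73559 + (3.73559 − 3.67646)/3 = 3.75530
R(2,1) = 3.75125 + (3.75125 − 3.73559)/3 = 3.75647
R(2,2) = (16·3.75647 − 3.75530) / 15 = 3.75655
(Column j=1 coincides with Simpson's rule on the same nodes.)

3.757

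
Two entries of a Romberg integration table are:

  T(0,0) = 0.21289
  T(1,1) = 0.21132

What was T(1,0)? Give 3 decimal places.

0.212

From T(1,1) = (4·T(1,0) − T(0,0))/3, solve for T(1,0):
4·T(1,0) = 3·0.21132 + 0.21289 = 0.84685
T(1,0) = 0.21171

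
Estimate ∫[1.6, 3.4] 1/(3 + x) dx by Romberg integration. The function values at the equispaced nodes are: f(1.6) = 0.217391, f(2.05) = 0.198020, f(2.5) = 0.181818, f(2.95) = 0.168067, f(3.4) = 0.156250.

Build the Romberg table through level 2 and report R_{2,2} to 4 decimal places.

0.3302

R_{0,0} (trapezoid, 1 panel, h=1.8000): 0.336277
R_{1,0} (trapezoid, 2 panels, h=0.9000): 0.331775
R_{2,0} (trapezoid, 4 panels, h=0.4500): 0.330626
R_{1,1} = 0.331775 + (0.331775 − 0.336277)/3 = 0.330274
R_{2,1} = 0.330626 + (0.330626 − 0.331775)/3 = 0.330243
R_{2,2} = 0.330243 + (0.330243 − 0.330274)/15 = 0.330241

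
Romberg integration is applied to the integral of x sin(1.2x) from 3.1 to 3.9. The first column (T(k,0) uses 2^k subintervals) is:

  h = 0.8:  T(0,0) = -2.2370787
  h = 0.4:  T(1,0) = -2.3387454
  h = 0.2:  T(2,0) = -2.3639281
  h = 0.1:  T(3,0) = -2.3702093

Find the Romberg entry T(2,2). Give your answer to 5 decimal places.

Richardson extrapolation on the trapezoidal column (denominator 4−1=3):
T(1,1) = (4·(-2.3387454) − (-2.2370787)) / 3 = -2.3726343
T(2,1) = -2.3639281 + (-2.3639281 − (-2.3387454))/3 = -2.3723223
T(2,2) = -2.3723223 + (-2.3723223 − (-2.3726343))/15 = -2.3723015

-2.37230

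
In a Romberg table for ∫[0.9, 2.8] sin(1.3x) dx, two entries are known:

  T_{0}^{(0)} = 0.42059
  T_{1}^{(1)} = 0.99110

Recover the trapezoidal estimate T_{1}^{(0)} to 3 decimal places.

0.848

From T_{1}^{(1)} = (4·T_{1}^{(0)} − T_{0}^{(0)})/3, solve for T_{1}^{(0)}:
4·T_{1}^{(0)} = 3·0.99110 + 0.42059 = 3.39389
T_{1}^{(0)} = 0.84847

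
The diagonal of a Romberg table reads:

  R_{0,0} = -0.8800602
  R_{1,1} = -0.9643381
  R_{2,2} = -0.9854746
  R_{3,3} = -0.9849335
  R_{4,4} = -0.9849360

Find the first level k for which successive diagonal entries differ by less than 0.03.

|R_{1,1} − R_{0,0}| = 0.0842779 ≥ 0.03
|R_{2,2} − R_{1,1}| = 0.0211365 < 0.03

k = 2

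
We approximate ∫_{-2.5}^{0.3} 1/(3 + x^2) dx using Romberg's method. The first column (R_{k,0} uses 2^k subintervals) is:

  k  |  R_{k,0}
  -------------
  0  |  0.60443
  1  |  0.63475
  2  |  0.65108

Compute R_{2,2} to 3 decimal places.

R_{1,1} = (4·0.63475 − 0.60443) / 3 = 0.64486
R_{2,1} = (4·0.65108 − 0.63475) / 3 = 0.65652
R_{2,2} = 0.65652 + (0.65652 − 0.64486)/15 = 0.65730
(Column j=1 coincides with Simpson's rule on the same nodes.)

0.657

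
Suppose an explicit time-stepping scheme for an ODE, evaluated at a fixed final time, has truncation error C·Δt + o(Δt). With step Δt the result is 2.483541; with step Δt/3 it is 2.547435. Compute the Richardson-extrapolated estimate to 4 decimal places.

Extrapolated value = (3·A(Δt/3) − A(Δt)) / (3 − 1)
= (3·2.547435 − 2.483541) / 2
= 5.158764 / 2 = 2.579382

2.5794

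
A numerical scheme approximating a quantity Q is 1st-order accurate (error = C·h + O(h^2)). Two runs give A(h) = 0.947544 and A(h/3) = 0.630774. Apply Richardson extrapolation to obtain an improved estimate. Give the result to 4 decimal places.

The leading error scales as h; refining by a factor of 3 reduces it by 3^1 = 3.
Extrapolated value = (3·A(h/3) − A(h)) / (3 − 1)
= (3·0.630774 − 0.947544) / 2
= 0.944778 / 2 = 0.472389

0.4724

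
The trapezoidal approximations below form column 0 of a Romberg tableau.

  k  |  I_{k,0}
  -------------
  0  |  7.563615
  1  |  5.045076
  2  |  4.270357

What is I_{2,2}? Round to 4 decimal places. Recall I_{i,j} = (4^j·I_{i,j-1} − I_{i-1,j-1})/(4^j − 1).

I_{1,1} = (4·5.045076 − 7.563615) / 3 = 4.205563
I_{2,1} = (4·4.270357 − 5.045076) / 3 = 4.012117
I_{2,2} = 4.012117 + (4.012117 − 4.205563)/15 = 3.999221

3.9992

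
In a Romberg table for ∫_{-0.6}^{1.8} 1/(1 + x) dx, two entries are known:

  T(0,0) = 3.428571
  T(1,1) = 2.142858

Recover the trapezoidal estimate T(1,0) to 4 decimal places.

2.4643

From T(1,1) = (4·T(1,0) − T(0,0))/3, solve for T(1,0):
4·T(1,0) = 3·2.142858 + 3.428571 = 9.857145
T(1,0) = 2.464286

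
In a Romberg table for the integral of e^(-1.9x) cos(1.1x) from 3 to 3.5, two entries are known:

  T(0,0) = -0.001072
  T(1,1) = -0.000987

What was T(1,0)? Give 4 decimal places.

From T(1,1) = (4·T(1,0) − T(0,0))/3, solve for T(1,0):
4·T(1,0) = 3·(-0.000987) + (-0.001072) = -0.004033
T(1,0) = -0.001008

-0.0010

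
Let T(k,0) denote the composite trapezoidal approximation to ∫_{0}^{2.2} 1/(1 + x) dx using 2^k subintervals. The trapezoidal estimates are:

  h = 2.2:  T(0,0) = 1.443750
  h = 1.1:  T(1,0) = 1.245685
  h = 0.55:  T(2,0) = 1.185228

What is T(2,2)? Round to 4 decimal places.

T(1,1) = (4·1.245685 − 1.443750) / 3 = 1.179663
T(2,1) = (4·1.185228 − 1.245685) / 3 = 1.165076
T(2,2) = (16·1.165076 − 1.179663) / 15 = 1.164104
(Column j=1 coincides with Simpson's rule on the same nodes.)

1.1641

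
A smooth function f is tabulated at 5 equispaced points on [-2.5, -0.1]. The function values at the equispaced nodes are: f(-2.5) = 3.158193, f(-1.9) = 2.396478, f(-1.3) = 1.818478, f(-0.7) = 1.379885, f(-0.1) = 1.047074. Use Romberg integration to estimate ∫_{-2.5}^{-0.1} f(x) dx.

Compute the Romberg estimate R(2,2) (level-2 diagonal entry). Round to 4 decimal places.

R(0,0) (trapezoid, 1 panel, h=2.4000): 5.046320
R(1,0) (trapezoid, 2 panels, h=1.2000): 4.705334
R(2,0) (trapezoid, 4 panels, h=0.6000): 4.618485
R(1,1) = 4.705334 + (4.705334 − 5.046320)/3 = 4.591672
R(2,1) = 4.618485 + (4.618485 − 4.705334)/3 = 4.589535
R(2,2) = 4.589535 + (4.589535 − 4.591672)/15 = 4.589393

4.5894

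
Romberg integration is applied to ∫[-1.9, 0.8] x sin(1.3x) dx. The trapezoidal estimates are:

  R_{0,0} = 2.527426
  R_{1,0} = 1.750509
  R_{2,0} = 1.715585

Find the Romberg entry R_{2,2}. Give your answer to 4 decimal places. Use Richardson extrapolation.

Richardson extrapolation on the trapezoidal column (denominator 4−1=3):
R_{1,1} = 1.750509 + (1.750509 − 2.527426)/3 = 1.491537
R_{2,1} = (4·1.715585 − 1.750509) / 3 = 1.703944
R_{2,2} = 1.703944 + (1.703944 − 1.491537)/15 = 1.718104

1.7181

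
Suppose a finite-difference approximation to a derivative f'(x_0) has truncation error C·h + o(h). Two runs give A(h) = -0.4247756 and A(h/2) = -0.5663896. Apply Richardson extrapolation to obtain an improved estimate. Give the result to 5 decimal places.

-0.70800

The leading error scales as h; refining by a factor of 2 reduces it by 2^1 = 2.
Extrapolated value = (2·A(h/2) − A(h)) / (2 − 1)
= (2·(-0.5663896) − (-0.4247756)) / 1
= -0.7080036 / 1 = -0.7080036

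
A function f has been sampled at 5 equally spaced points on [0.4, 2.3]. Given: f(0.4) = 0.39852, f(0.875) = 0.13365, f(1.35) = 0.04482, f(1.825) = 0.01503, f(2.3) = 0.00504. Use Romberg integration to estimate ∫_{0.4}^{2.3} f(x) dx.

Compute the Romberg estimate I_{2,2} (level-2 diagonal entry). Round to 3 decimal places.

0.171

I_{0,0} (trapezoid, 1 panel, h=1.9000): 0.38338
I_{1,0} (trapezoid, 2 panels, h=0.9500): 0.23427
I_{2,0} (trapezoid, 4 panels, h=0.4750): 0.18776
I_{1,1} = 0.23427 + (0.23427 − 0.38338)/3 = 0.18457
I_{2,1} = 0.18776 + (0.18776 − 0.23427)/3 = 0.17226
I_{2,2} = 0.17226 + (0.17226 − 0.18457)/15 = 0.17144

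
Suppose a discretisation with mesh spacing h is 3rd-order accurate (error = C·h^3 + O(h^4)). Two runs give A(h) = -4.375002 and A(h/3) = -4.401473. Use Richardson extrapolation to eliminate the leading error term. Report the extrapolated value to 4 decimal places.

-4.4025

The leading error scales as h^3; refining by a factor of 3 reduces it by 3^3 = 27.
Extrapolated value = (27·A(h/3) − A(h)) / (27 − 1)
= (27·(-4.401473) − (-4.375002)) / 26
= -114.464769 / 26 = -4.402491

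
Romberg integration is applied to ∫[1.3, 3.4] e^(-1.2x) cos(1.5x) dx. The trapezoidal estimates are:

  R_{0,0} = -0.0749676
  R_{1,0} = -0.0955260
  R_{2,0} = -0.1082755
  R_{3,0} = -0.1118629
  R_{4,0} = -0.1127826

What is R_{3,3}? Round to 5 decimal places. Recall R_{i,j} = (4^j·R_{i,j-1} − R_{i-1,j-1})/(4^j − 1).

-0.11309

R_{1,1} = (4·(-0.0955260) − (-0.0749676)) / 3 = -0.1023788
R_{2,1} = -0.1082755 + (-0.1082755 − (-0.0955260))/3 = -0.1125253
R_{3,1} = (4·(-0.1118629) − (-0.1082755)) / 3 = -0.1130587
R_{2,2} = (16·(-0.1125253) − (-0.1023788)) / 15 = -0.1132017
R_{3,2} = (16·(-0.1130587) − (-0.1125253)) / 15 = -0.1130943
R_{3,3} = (64·(-0.1130943) − (-0.1132017)) / 63 = -0.1130926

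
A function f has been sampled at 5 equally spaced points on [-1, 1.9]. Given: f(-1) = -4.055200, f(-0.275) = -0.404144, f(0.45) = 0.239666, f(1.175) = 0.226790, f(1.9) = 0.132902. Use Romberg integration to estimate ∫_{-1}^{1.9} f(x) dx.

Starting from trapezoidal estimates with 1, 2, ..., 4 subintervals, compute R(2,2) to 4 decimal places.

R(0,0) (trapezoid, 1 panel, h=2.9000): -5.687332
R(1,0) (trapezoid, 2 panels, h=1.4500): -2.496150
R(2,0) (trapezoid, 4 panels, h=0.7250): -1.376657
R(1,1) = -2.496150 + (-2.496150 − (-5.687332))/3 = -1.432423
R(2,1) = -1.376657 + (-1.376657 − (-2.496150))/3 = -1.003493
R(2,2) = -1.003493 + (-1.003493 − (-1.432423))/15 = -0.974898

-0.9749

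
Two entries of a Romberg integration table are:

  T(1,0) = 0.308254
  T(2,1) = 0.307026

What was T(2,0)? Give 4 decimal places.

From T(2,1) = (4·T(2,0) − T(1,0))/3, solve for T(2,0):
4·T(2,0) = 3·0.307026 + 0.308254 = 1.229332
T(2,0) = 0.307333

0.3073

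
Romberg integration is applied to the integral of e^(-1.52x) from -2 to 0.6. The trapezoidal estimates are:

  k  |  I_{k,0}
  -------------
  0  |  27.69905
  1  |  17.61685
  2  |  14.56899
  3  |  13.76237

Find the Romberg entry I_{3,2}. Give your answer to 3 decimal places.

Richardson extrapolation on the trapezoidal column (denominator 4−1=3):
I_{2,1} = 14.56899 + (14.56899 − 17.61685)/3 = 13.55304
I_{3,1} = 13.76237 + (13.76237 − 14.56899)/3 = 13.49350
I_{3,2} = 13.49350 + (13.49350 − 13.55304)/15 = 13.48953

13.490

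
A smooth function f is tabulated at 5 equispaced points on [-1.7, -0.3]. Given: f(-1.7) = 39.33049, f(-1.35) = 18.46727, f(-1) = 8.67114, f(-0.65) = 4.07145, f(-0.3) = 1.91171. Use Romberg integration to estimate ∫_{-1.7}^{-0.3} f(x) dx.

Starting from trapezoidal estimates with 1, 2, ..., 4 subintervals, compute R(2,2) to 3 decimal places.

17.329

R(0,0) (trapezoid, 1 panel, h=1.4000): 28.86954
R(1,0) (trapezoid, 2 panels, h=0.7000): 20.50457
R(2,0) (trapezoid, 4 panels, h=0.3500): 18.14084
R(1,1) = 20.50457 + (20.50457 − 28.86954)/3 = 17.71625
R(2,1) = 18.14084 + (18.14084 − 20.50457)/3 = 17.35293
R(2,2) = 17.35293 + (17.35293 − 17.71625)/15 = 17.32871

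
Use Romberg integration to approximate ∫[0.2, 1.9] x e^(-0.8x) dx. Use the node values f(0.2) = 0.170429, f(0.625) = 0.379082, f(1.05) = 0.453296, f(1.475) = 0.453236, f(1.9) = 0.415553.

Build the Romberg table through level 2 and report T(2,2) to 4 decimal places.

T(0,0) (trapezoid, 1 panel, h=1.7000): 0.498085
T(1,0) (trapezoid, 2 panels, h=0.8500): 0.634344
T(2,0) (trapezoid, 4 panels, h=0.4250): 0.670907
T(1,1) = 0.634344 + (0.634344 − 0.498085)/3 = 0.679764
T(2,1) = 0.670907 + (0.670907 − 0.634344)/3 = 0.683095
T(2,2) = 0.683095 + (0.683095 − 0.679764)/15 = 0.683317

0.6833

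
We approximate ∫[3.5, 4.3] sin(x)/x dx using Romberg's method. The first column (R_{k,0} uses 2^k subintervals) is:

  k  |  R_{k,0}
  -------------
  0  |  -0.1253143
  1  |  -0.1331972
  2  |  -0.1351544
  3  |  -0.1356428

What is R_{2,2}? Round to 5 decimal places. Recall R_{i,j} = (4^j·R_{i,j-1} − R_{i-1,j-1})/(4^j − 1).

-0.13581

Richardson extrapolation on the trapezoidal column (denominator 4−1=3):
R_{1,1} = -0.1331972 + (-0.1331972 − (-0.1253143))/3 = -0.1358248
R_{2,1} = -0.1351544 + (-0.1351544 − (-0.1331972))/3 = -0.1358068
R_{2,2} = (16·(-0.1358068) − (-0.1358248)) / 15 = -0.1358056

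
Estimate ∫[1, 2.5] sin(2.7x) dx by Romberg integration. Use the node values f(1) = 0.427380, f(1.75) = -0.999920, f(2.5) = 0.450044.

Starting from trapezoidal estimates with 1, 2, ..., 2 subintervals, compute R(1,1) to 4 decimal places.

R(0,0) (trapezoid, 1 panel, h=1.5000): 0.658068
R(1,0) (trapezoid, 2 panels, h=0.7500): -0.420906
R(1,1) = -0.420906 + (-0.420906 − 0.658068)/3 = -0.780564

-0.7806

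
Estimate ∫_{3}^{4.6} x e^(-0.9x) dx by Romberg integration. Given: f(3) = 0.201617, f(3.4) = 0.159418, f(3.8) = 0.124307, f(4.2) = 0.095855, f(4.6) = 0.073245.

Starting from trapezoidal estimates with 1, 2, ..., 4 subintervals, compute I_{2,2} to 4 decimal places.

0.2059

I_{0,0} (trapezoid, 1 panel, h=1.6000): 0.219890
I_{1,0} (trapezoid, 2 panels, h=0.8000): 0.209390
I_{2,0} (trapezoid, 4 panels, h=0.4000): 0.206804
I_{1,1} = 0.209390 + (0.209390 − 0.219890)/3 = 0.205890
I_{2,1} = 0.206804 + (0.206804 − 0.209390)/3 = 0.205942
I_{2,2} = 0.205942 + (0.205942 − 0.205890)/15 = 0.205945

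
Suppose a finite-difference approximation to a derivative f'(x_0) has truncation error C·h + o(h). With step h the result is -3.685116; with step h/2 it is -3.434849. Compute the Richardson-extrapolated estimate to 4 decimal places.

Extrapolated value = (2·A(h/2) − A(h)) / (2 − 1)
= (2·(-3.434849) − (-3.685116)) / 1
= -3.184582 / 1 = -3.184582

-3.1846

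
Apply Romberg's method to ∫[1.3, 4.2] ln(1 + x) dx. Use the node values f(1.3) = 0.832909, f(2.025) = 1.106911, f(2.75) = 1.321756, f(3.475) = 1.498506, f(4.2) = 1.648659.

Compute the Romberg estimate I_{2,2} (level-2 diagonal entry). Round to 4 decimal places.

3.7573

I_{0,0} (trapezoid, 1 panel, h=2.9000): 3.598274
I_{1,0} (trapezoid, 2 panels, h=1.4500): 3.715683
I_{2,0} (trapezoid, 4 panels, h=0.7250): 3.746769
I_{1,1} = 3.715683 + (3.715683 − 3.598274)/3 = 3.754819
I_{2,1} = 3.746769 + (3.746769 − 3.715683)/3 = 3.757131
I_{2,2} = 3.757131 + (3.757131 − 3.754819)/15 = 3.757285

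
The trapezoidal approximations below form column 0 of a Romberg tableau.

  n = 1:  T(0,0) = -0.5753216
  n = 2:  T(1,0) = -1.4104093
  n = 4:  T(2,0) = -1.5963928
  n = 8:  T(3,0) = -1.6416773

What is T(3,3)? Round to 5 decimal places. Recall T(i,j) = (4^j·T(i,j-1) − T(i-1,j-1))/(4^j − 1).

Richardson extrapolation on the trapezoidal column (denominator 4−1=3):
T(1,1) = (4·(-1.4104093) − (-0.5753216)) / 3 = -1.6887719
T(2,1) = (4·(-1.5963928) − (-1.4104093)) / 3 = -1.6583873
T(3,1) = (4·(-1.6416773) − (-1.5963928)) / 3 = -1.6567721
T(2,2) = -1.6583873 + (-1.6583873 − (-1.6887719))/15 = -1.6563617
T(3,2) = (16·(-1.6567721) − (-1.6583873)) / 15 = -1.6566644
T(3,3) = -1.6566644 + (-1.6566644 − (-1.6563617))/63 = -1.6566692
(Column j=1 coincides with Simpson's rule on the same nodes.)

-1.65667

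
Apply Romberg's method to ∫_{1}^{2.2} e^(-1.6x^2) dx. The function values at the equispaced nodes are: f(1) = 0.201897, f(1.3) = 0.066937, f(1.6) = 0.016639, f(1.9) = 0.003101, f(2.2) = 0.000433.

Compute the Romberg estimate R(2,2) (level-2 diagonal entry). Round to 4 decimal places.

R(0,0) (trapezoid, 1 panel, h=1.2000): 0.121398
R(1,0) (trapezoid, 2 panels, h=0.6000): 0.070682
R(2,0) (trapezoid, 4 panels, h=0.3000): 0.056353
R(1,1) = 0.070682 + (0.070682 − 0.121398)/3 = 0.053777
R(2,1) = 0.056353 + (0.056353 − 0.070682)/3 = 0.051577
R(2,2) = 0.051577 + (0.051577 − 0.053777)/15 = 0.051430

0.0514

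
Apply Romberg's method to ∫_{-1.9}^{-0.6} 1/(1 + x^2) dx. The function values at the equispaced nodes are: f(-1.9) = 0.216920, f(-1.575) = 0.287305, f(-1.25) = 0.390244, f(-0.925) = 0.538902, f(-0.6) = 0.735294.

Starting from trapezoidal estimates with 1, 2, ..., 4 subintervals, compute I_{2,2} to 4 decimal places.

0.5458

I_{0,0} (trapezoid, 1 panel, h=1.3000): 0.618939
I_{1,0} (trapezoid, 2 panels, h=0.6500): 0.563128
I_{2,0} (trapezoid, 4 panels, h=0.3250): 0.550081
I_{1,1} = 0.563128 + (0.563128 − 0.618939)/3 = 0.544524
I_{2,1} = 0.550081 + (0.550081 − 0.563128)/3 = 0.545732
I_{2,2} = 0.545732 + (0.545732 − 0.544524)/15 = 0.545813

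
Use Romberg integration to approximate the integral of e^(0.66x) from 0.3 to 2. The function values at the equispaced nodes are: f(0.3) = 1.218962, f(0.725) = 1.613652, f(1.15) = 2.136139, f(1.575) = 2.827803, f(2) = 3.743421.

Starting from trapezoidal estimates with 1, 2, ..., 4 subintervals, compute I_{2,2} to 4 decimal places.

3.8249

I_{0,0} (trapezoid, 1 panel, h=1.7000): 4.218026
I_{1,0} (trapezoid, 2 panels, h=0.8500): 3.924731
I_{2,0} (trapezoid, 4 panels, h=0.4250): 3.849984
I_{1,1} = 3.924731 + (3.924731 − 4.218026)/3 = 3.826966
I_{2,1} = 3.849984 + (3.849984 − 3.924731)/3 = 3.825068
I_{2,2} = 3.825068 + (3.825068 − 3.826966)/15 = 3.824941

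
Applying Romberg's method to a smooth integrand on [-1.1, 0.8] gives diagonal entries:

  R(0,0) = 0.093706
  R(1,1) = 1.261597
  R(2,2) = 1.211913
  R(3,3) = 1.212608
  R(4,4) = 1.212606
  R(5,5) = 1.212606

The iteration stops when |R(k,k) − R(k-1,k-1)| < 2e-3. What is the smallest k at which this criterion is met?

k = 3

|R(1,1) − R(0,0)| = 1.167891 ≥ 2e-3
|R(2,2) − R(1,1)| = 0.049684 ≥ 2e-3
|R(3,3) − R(2,2)| = 0.000695 < 2e-3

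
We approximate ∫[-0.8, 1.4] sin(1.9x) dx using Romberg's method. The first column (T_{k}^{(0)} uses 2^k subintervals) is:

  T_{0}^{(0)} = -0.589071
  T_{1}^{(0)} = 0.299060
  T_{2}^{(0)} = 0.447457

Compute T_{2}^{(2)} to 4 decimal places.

Richardson extrapolation on the trapezoidal column (denominator 4−1=3):
T_{1}^{(1)} = 0.299060 + (0.299060 − (-0.589071))/3 = 0.595104
T_{2}^{(1)} = (4·0.447457 − 0.299060) / 3 = 0.496923
T_{2}^{(2)} = (16·0.496923 − 0.595104) / 15 = 0.490378
(Column j=1 coincides with Simpson's rule on the same nodes.)

0.4904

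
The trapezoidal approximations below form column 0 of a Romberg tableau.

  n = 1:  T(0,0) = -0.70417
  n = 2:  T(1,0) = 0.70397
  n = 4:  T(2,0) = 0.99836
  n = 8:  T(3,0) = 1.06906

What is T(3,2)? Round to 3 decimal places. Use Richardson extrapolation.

Richardson extrapolation on the trapezoidal column (denominator 4−1=3):
T(2,1) = (4·0.99836 − 0.70397) / 3 = 1.09649
T(3,1) = 1.06906 + (1.06906 − 0.99836)/3 = 1.09263
T(3,2) = (16·1.09263 − 1.09649) / 15 = 1.09237

1.092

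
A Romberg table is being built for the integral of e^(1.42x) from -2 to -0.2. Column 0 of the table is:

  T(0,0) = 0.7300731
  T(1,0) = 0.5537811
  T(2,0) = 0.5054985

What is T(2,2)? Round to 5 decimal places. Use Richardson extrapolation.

Richardson extrapolation on the trapezoidal column (denominator 4−1=3):
T(1,1) = 0.5537811 + (0.5537811 − 0.7300731)/3 = 0.4950171
T(2,1) = 0.5054985 + (0.5054985 − 0.5537811)/3 = 0.4894043
T(2,2) = 0.4894043 + (0.4894043 − 0.4950171)/15 = 0.4890301

0.48903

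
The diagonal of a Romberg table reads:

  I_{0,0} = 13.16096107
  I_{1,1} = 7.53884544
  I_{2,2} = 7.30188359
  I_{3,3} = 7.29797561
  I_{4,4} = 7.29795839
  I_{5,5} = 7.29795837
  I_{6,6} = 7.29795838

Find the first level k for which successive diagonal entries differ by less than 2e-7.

|I_{1,1} − I_{0,0}| = 5.62211563 ≥ 2e-7
|I_{2,2} − I_{1,1}| = 0.23696185 ≥ 2e-7
|I_{3,3} − I_{2,2}| = 0.00390798 ≥ 2e-7
|I_{4,4} − I_{3,3}| = 0.00001722 ≥ 2e-7
|I_{5,5} − I_{4,4}| = 0.00000002 < 2e-7

k = 5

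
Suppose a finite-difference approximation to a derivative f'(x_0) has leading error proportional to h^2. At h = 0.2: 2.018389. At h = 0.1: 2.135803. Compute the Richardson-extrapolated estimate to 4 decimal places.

The leading error scales as h^2; refining by a factor of 2 reduces it by 2^2 = 4.
Extrapolated value = (4·A(h/2) − A(h)) / (4 − 1)
= (4·2.135803 − 2.018389) / 3
= 6.524823 / 3 = 2.174941

2.1749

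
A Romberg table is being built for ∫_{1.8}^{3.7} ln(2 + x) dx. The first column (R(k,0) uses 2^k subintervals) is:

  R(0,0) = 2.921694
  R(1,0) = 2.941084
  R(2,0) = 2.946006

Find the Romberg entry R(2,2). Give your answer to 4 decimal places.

Richardson extrapolation on the trapezoidal column (denominator 4−1=3):
R(1,1) = 2.941084 + (2.941084 − 2.921694)/3 = 2.947547
R(2,1) = (4·2.946006 − 2.941084) / 3 = 2.947647
R(2,2) = (16·2.947647 − 2.947547) / 15 = 2.947654
(Column j=1 coincides with Simpson's rule on the same nodes.)

2.9477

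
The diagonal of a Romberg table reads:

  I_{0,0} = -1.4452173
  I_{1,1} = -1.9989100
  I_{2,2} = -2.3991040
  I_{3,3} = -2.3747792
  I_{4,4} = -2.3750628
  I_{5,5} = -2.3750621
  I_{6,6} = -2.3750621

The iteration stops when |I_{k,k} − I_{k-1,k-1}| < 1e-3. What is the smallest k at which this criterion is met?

k = 4

|I_{1,1} − I_{0,0}| = 0.5536927 ≥ 1e-3
|I_{2,2} − I_{1,1}| = 0.4001940 ≥ 1e-3
|I_{3,3} − I_{2,2}| = 0.0243248 ≥ 1e-3
|I_{4,4} − I_{3,3}| = 0.0002836 < 1e-3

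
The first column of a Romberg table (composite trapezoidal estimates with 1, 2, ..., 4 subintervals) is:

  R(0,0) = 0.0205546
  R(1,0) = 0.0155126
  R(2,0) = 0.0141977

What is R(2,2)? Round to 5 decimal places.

Richardson extrapolation on the trapezoidal column (denominator 4−1=3):
R(1,1) = 0.0155126 + (0.0155126 − 0.0205546)/3 = 0.0138319
R(2,1) = (4·0.0141977 − 0.0155126) / 3 = 0.0137594
R(2,2) = (16·0.0137594 − 0.0138319) / 15 = 0.0137546

0.01375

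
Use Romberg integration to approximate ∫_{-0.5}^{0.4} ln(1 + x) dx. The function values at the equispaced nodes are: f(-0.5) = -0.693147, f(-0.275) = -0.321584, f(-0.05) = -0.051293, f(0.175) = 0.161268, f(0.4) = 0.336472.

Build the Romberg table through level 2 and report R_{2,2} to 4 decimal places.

-0.0824

R_{0,0} (trapezoid, 1 panel, h=0.9000): -0.160504
R_{1,0} (trapezoid, 2 panels, h=0.4500): -0.103334
R_{2,0} (trapezoid, 4 panels, h=0.2250): -0.087738
R_{1,1} = -0.103334 + (-0.103334 − (-0.160504))/3 = -0.084277
R_{2,1} = -0.087738 + (-0.087738 − (-0.103334))/3 = -0.082539
R_{2,2} = -0.082539 + (-0.082539 − (-0.084277))/15 = -0.082423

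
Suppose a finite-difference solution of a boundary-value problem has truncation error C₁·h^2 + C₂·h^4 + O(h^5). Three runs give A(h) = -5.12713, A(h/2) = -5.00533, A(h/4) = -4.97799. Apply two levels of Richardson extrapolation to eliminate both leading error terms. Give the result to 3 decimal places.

First eliminate the h^2 term (factor 2^2 = 4):
  B₁ = (4·(-5.00533) − (-5.12713))/3 = -4.96473
  B₂ = (4·(-4.97799) − (-5.00533))/3 = -4.96888
Then eliminate the h^4 term (factor 2^4 = 16):
  (16·(-4.96888) − (-4.96473))/15 = -4.96916

-4.969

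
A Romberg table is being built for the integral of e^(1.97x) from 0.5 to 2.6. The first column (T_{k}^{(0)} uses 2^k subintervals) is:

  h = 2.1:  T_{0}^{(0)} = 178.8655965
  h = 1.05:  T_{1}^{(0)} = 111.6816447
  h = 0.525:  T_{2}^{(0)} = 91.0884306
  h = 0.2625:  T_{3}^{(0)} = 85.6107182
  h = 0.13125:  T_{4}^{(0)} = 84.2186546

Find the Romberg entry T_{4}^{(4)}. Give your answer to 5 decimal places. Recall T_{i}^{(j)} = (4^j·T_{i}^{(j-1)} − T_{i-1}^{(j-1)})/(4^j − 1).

83.75257

T_{1}^{(1)} = 111.6816447 + (111.6816447 − 178.8655965)/3 = 89.2869941
T_{2}^{(1)} = 91.0884306 + (91.0884306 − 111.6816447)/3 = 84.2240259
T_{3}^{(1)} = (4·85.6107182 − 91.0884306) / 3 = 83.7848141
T_{4}^{(1)} = 84.2186546 + (84.2186546 − 85.6107182)/3 = 83.7546334
T_{2}^{(2)} = 84.2240259 + (84.2240259 − 89.2869941)/15 = 83.8864947
T_{3}^{(2)} = 83.7848141 + (83.7848141 − 84.2240259)/15 = 83.7555333
T_{4}^{(2)} = (16·83.7546334 − 83.7848141) / 15 = 83.7526214
T_{3}^{(3)} = (64·83.7555333 − 83.8864947) / 63 = 83.7534545
T_{4}^{(3)} = 83.7526214 + (83.7526214 − 83.7555333)/63 = 83.7525752
T_{4}^{(4)} = (256·83.7525752 − 83.7534545) / 255 = 83.7525718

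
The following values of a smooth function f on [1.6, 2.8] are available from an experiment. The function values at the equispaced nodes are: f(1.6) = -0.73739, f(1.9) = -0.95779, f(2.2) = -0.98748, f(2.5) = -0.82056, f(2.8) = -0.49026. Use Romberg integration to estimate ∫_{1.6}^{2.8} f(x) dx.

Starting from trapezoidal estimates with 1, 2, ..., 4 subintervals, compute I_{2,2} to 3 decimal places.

-1.031

I_{0,0} (trapezoid, 1 panel, h=1.2000): -0.73659
I_{1,0} (trapezoid, 2 panels, h=0.6000): -0.96078
I_{2,0} (trapezoid, 4 panels, h=0.3000): -1.01390
I_{1,1} = -0.96078 + (-0.96078 − (-0.73659))/3 = -1.03551
I_{2,1} = -1.01390 + (-1.01390 − (-0.96078))/3 = -1.03161
I_{2,2} = -1.03161 + (-1.03161 − (-1.03551))/15 = -1.03135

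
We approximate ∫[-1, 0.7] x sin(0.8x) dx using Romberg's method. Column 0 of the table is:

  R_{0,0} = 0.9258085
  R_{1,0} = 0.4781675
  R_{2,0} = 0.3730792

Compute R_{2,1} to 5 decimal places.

0.33805

R_{2,1} = (4·0.3730792 − 0.4781675) / 3 = 0.3380498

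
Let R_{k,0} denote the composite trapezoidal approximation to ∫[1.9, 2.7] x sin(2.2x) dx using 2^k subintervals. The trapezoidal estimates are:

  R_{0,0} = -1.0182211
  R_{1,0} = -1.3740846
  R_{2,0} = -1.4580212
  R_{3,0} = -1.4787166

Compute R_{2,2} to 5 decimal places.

-1.48555

R_{1,1} = -1.3740846 + (-1.3740846 − (-1.0182211))/3 = -1.4927058
R_{2,1} = -1.4580212 + (-1.4580212 − (-1.3740846))/3 = -1.4860001
R_{2,2} = -1.4860001 + (-1.4860001 − (-1.4927058))/15 = -1.4855531
(Column j=1 coincides with Simpson's rule on the same nodes.)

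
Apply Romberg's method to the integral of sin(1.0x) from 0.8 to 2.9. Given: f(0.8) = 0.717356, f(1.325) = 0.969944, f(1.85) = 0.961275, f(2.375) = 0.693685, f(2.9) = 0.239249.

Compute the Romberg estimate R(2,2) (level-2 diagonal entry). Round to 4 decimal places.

R(0,0) (trapezoid, 1 panel, h=2.1000): 1.004435
R(1,0) (trapezoid, 2 panels, h=1.0500): 1.511556
R(2,0) (trapezoid, 4 panels, h=0.5250): 1.629183
R(1,1) = 1.511556 + (1.511556 − 1.004435)/3 = 1.680596
R(2,1) = 1.629183 + (1.629183 − 1.511556)/3 = 1.668392
R(2,2) = 1.668392 + (1.668392 − 1.680596)/15 = 1.667578

1.6676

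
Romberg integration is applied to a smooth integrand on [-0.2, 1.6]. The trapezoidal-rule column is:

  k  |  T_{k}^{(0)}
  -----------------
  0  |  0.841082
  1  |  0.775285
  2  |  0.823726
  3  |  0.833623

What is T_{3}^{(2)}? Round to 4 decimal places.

0.8367

Richardson extrapolation on the trapezoidal column (denominator 4−1=3):
T_{2}^{(1)} = (4·0.823726 − 0.775285) / 3 = 0.839873
T_{3}^{(1)} = (4·0.833623 − 0.823726) / 3 = 0.836922
T_{3}^{(2)} = (16·0.836922 − 0.839873) / 15 = 0.836725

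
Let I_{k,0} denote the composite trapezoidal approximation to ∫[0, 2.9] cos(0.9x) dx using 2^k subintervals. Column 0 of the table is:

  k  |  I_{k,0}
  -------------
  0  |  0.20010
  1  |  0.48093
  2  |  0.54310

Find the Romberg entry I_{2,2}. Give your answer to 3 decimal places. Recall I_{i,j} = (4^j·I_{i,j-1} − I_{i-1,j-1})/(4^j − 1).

0.563

Richardson extrapolation on the trapezoidal column (denominator 4−1=3):
I_{1,1} = 0.48093 + (0.48093 − 0.20010)/3 = 0.57454
I_{2,1} = (4·0.54310 − 0.48093) / 3 = 0.56382
I_{2,2} = 0.56382 + (0.56382 − 0.57454)/15 = 0.56311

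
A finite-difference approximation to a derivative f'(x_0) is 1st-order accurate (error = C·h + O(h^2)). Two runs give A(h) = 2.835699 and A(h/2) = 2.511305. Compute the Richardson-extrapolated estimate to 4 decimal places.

Extrapolated value = (2·A(h/2) − A(h)) / (2 − 1)
= (2·2.511305 − 2.835699) / 1
= 2.186911 / 1 = 2.186911

2.1869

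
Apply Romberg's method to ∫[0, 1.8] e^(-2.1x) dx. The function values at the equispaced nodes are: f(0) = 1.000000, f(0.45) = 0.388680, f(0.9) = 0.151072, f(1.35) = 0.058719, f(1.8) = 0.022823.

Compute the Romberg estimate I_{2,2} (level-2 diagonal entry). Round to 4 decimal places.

0.4658

I_{0,0} (trapezoid, 1 panel, h=1.8000): 0.920541
I_{1,0} (trapezoid, 2 panels, h=0.9000): 0.596235
I_{2,0} (trapezoid, 4 panels, h=0.4500): 0.499447
I_{1,1} = 0.596235 + (0.596235 − 0.920541)/3 = 0.488133
I_{2,1} = 0.499447 + (0.499447 − 0.596235)/3 = 0.467184
I_{2,2} = 0.467184 + (0.467184 − 0.488133)/15 = 0.465787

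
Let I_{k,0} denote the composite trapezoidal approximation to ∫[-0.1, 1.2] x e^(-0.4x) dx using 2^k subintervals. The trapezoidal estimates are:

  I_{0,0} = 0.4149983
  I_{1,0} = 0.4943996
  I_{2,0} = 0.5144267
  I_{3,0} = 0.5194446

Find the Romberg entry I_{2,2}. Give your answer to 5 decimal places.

Richardson extrapolation on the trapezoidal column (denominator 4−1=3):
I_{1,1} = 0.4943996 + (0.4943996 − 0.4149983)/3 = 0.5208667
I_{2,1} = (4·0.5144267 − 0.4943996) / 3 = 0.5211024
I_{2,2} = 0.5211024 + (0.5211024 − 0.5208667)/15 = 0.5211181
(Column j=1 coincides with Simpson's rule on the same nodes.)

0.52112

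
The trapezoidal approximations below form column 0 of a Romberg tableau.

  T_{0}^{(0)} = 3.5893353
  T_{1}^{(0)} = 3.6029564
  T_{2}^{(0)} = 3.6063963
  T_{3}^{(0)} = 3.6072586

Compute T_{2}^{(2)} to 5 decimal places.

3.60755

Richardson extrapolation on the trapezoidal column (denominator 4−1=3):
T_{1}^{(1)} = 3.6029564 + (3.6029564 − 3.5893353)/3 = 3.6074968
T_{2}^{(1)} = 3.6063963 + (3.6063963 − 3.6029564)/3 = 3.6075429
T_{2}^{(2)} = 3.6075429 + (3.6075429 − 3.6074968)/15 = 3.6075460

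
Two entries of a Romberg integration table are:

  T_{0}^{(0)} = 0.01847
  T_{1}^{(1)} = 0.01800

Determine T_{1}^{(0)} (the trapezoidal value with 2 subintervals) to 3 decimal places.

0.018

From T_{1}^{(1)} = (4·T_{1}^{(0)} − T_{0}^{(0)})/3, solve for T_{1}^{(0)}:
4·T_{1}^{(0)} = 3·0.01800 + 0.01847 = 0.07247
T_{1}^{(0)} = 0.01812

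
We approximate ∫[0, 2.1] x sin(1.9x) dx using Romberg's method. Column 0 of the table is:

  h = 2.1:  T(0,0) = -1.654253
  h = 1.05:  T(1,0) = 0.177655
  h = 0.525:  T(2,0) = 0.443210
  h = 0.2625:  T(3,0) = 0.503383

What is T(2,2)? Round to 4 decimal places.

0.5146

Richardson extrapolation on the trapezoidal column (denominator 4−1=3):
T(1,1) = (4·0.177655 − (-1.654253)) / 3 = 0.788291
T(2,1) = (4·0.443210 − 0.177655) / 3 = 0.531728
T(2,2) = (16·0.531728 − 0.788291) / 15 = 0.514624
(Column j=1 coincides with Simpson's rule on the same nodes.)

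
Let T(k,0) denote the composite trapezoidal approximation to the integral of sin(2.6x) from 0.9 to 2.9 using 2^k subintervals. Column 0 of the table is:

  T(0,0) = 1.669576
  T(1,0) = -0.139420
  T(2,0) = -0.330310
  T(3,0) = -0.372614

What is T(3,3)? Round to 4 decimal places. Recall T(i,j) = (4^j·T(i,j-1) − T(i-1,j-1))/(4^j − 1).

-0.3865

Richardson extrapolation on the trapezoidal column (denominator 4−1=3):
T(1,1) = (4·(-0.139420) − 1.669576) / 3 = -0.742419
T(2,1) = -0.330310 + (-0.330310 − (-0.139420))/3 = -0.393940
T(3,1) = (4·(-0.372614) − (-0.330310)) / 3 = -0.386715
T(2,2) = (16·(-0.393940) − (-0.742419)) / 15 = -0.370708
T(3,2) = -0.386715 + (-0.386715 − (-0.393940))/15 = -0.386233
T(3,3) = -0.386233 + (-0.386233 − (-0.370708))/63 = -0.386479
(Column j=1 coincides with Simpson's rule on the same nodes.)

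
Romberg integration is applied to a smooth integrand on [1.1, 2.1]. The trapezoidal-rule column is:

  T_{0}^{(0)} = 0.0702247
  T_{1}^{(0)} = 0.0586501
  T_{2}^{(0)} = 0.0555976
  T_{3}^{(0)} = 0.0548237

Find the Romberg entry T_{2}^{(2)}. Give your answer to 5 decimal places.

Richardson extrapolation on the trapezoidal column (denominator 4−1=3):
T_{1}^{(1)} = (4·0.0586501 − 0.0702247) / 3 = 0.0547919
T_{2}^{(1)} = (4·0.0555976 − 0.0586501) / 3 = 0.0545801
T_{2}^{(2)} = 0.0545801 + (0.0545801 − 0.0547919)/15 = 0.0545660

0.05457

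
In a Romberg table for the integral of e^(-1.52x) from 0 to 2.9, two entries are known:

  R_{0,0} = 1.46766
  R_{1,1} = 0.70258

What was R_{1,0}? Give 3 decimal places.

From R_{1,1} = (4·R_{1,0} − R_{0,0})/3, solve for R_{1,0}:
4·R_{1,0} = 3·0.70258 + 1.46766 = 3.57540
R_{1,0} = 0.89385

0.894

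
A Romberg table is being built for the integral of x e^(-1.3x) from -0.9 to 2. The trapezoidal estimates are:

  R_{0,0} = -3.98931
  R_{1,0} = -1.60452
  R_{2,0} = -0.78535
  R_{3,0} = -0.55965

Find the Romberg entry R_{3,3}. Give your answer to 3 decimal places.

Richardson extrapolation on the trapezoidal column (denominator 4−1=3):
R_{1,1} = -1.60452 + (-1.60452 − (-3.98931))/3 = -0.80959
R_{2,1} = -0.78535 + (-0.78535 − (-1.60452))/3 = -0.51229
R_{3,1} = -0.55965 + (-0.55965 − (-0.78535))/3 = -0.48442
R_{2,2} = (16·(-0.51229) − (-0.80959)) / 15 = -0.49247
R_{3,2} = (16·(-0.48442) − (-0.51229)) / 15 = -0.48256
R_{3,3} = -0.48256 + (-0.48256 − (-0.49247))/63 = -0.48240
(Column j=1 coincides with Simpson's rule on the same nodes.)

-0.482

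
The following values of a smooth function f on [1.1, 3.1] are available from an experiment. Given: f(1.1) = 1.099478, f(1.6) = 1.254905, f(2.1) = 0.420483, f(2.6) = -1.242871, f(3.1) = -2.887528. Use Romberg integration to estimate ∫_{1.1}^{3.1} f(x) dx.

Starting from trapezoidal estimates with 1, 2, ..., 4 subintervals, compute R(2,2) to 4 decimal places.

R(0,0) (trapezoid, 1 panel, h=2.0000): -1.788050
R(1,0) (trapezoid, 2 panels, h=1.0000): -0.473542
R(2,0) (trapezoid, 4 panels, h=0.5000): -0.230754
R(1,1) = -0.473542 + (-0.473542 − (-1.788050))/3 = -0.035373
R(2,1) = -0.230754 + (-0.230754 − (-0.473542))/3 = -0.149825
R(2,2) = -0.149825 + (-0.149825 − (-0.035373))/15 = -0.157455

-0.1575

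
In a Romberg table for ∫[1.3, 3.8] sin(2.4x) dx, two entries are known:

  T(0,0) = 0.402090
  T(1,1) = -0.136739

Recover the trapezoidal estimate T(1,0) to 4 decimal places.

-0.0020

From T(1,1) = (4·T(1,0) − T(0,0))/3, solve for T(1,0):
4·T(1,0) = 3·(-0.136739) + 0.402090 = -0.008127
T(1,0) = -0.002032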